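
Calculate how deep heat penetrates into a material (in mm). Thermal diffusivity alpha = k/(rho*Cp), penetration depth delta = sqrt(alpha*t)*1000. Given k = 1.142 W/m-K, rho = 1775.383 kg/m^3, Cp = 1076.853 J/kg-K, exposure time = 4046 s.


alpha = 1.142 / (1775.383 * 1076.853) = 5.9733e-07 m^2/s
alpha * t = 0.0024168
delta = sqrt(0.0024168) * 1000 = 49.161 mm

49.161 mm


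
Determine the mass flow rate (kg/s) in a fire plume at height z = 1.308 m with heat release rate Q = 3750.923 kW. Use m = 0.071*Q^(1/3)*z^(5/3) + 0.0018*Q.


Q^(1/3) = 15.537
z^(5/3) = 1.5644
First term = 0.071 * 15.537 * 1.5644 = 1.7258
Second term = 0.0018 * 3750.923 = 6.7517
m = 8.4774 kg/s

8.4774 kg/s


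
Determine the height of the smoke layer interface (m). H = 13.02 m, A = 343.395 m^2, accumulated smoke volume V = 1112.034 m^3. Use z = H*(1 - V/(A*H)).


V/(A*H) = 0.24872
1 - 0.24872 = 0.75128
z = 13.02 * 0.75128 = 9.7816 m

9.7816 m


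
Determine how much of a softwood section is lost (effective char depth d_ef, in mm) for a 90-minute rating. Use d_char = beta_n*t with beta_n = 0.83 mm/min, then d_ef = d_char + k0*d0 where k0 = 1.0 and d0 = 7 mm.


d_char = 0.83 * 90 = 74.7 mm
d_ef = 74.7 + 1.0*7 = 81.7 mm

81.7 mm


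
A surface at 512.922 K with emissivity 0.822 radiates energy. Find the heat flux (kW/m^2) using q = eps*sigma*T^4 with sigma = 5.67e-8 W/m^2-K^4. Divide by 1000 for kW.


T^4 = 6.9216e+10
q = 0.822 * 5.67e-8 * 6.9216e+10 / 1000 = 3.2260 kW/m^2

3.2260 kW/m^2


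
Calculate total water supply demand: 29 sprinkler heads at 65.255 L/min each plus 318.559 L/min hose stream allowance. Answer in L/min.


Sprinkler demand = 29 * 65.255 = 1892.395 L/min
Total = 1892.395 + 318.559 = 2210.954 L/min

2210.954 L/min


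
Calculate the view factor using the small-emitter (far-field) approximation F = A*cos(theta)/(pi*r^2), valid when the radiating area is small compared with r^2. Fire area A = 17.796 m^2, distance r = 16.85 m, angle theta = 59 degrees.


cos(59 deg) = 0.51504
pi*r^2 = 891.97
F = 17.796 * 0.51504 / 891.97 = 0.010276

0.010276


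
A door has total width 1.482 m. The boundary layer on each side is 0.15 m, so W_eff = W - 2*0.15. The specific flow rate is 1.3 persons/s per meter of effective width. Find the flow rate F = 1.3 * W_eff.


W_eff = 1.482 - 0.30 = 1.182 m
F = 1.3 * 1.182 = 1.5366 persons/s

1.5366 persons/s


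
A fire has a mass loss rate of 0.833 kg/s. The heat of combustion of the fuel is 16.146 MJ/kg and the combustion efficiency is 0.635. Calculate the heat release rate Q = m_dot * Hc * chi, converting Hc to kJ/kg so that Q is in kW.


Hc = 16.146 MJ/kg = 16.146 * 1000 kJ/kg = 16146 kJ/kg
Q = 0.833 kg/s * 16146 kJ/kg * 0.635 = 8540.5 kW

8540.5 kW


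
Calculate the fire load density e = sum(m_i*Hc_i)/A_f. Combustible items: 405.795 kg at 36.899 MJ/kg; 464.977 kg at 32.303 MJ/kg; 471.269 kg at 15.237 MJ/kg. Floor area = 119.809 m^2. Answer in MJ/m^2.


Total energy = 405.795*36.899 + 464.977*32.303 + 471.269*15.237
= 14973.43 + 15020.15 + 7180.726
= 37174.31 MJ
e = 37174.31 / 119.809 = 310.28 MJ/m^2

310.28 MJ/m^2


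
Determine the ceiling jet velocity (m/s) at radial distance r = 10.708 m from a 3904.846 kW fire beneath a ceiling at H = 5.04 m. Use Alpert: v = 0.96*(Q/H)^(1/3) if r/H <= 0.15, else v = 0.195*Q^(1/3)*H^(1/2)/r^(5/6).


r/H = 10.708 / 5.04 = 2.1246
r/H > 0.15, so v = 0.195*Q^(1/3)*H^(1/2)/r^(5/6)
Q^(1/3) = 15.747
H^(1/2) = 2.2450
r^(5/6) = 7.2126
v = 0.195 * 15.747 * 2.2450 / 7.2126 = 0.95579 m/s

0.95579 m/s


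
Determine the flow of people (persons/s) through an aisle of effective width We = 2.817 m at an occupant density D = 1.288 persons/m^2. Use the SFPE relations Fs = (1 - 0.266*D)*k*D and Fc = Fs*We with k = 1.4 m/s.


1 - 0.266*D = 1 - 0.266*1.288 = 0.65739
Fs = 0.65739 * 1.4 * 1.288 = 1.1854 persons/(s*m)
Fc = 1.1854 * 2.817 = 3.3393 persons/s

3.3393 persons/s


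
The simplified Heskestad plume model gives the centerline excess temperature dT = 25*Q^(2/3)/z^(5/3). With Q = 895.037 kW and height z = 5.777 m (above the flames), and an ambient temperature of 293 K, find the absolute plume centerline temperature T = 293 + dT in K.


Q^(2/3) = 92.874
z^(5/3) = 18.600
dT = 25 * 92.874 / 18.600 = 124.83 K
T = 293 + 124.83 = 417.83 K

417.83 K


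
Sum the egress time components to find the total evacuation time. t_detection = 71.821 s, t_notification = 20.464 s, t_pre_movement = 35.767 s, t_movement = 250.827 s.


Total = 71.821 + 20.464 + 35.767 + 250.827 = 378.879 s

378.879 s


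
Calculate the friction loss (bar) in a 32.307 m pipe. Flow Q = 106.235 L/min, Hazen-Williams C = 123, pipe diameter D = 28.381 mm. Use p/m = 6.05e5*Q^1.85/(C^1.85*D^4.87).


Q^1.85 = 5605.3
C^1.85 = 7350.6
D^4.87 = 1.1919e+07
p/m = 0.038706 bar/m
p_total = 0.038706 * 32.307 = 1.2505 bar

1.2505 bar


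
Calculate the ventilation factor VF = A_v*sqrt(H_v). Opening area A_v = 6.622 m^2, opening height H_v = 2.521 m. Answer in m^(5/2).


sqrt(H_v) = 1.5878
VF = 6.622 * 1.5878 = 10.514 m^(5/2)

10.514 m^(5/2)


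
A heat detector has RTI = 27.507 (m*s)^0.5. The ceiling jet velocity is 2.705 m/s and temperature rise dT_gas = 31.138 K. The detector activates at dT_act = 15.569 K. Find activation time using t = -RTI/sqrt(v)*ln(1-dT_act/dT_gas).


dT_act/dT_gas = 0.5
ln(1 - 0.5) = -0.69315
t = -27.507 / sqrt(2.705) * -0.69315 = 11.593 s

11.593 s


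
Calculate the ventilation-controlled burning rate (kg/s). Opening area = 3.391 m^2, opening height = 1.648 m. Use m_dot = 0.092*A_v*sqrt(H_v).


sqrt(H_v) = 1.2837
m_dot = 0.092 * 3.391 * 1.2837 = 0.40049 kg/s

0.40049 kg/s


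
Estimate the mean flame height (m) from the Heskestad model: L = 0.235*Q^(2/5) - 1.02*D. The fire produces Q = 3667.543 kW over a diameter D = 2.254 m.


Q^(2/5) = 26.653
0.235 * Q^(2/5) = 6.2635
1.02 * D = 2.2991
L = 3.9644 m

3.9644 m


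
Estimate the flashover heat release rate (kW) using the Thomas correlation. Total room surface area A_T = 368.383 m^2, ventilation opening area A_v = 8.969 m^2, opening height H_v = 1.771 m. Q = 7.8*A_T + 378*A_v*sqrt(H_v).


7.8*A_T = 2873.4
sqrt(H_v) = 1.3308
378*A_v*sqrt(H_v) = 4511.8
Q = 2873.4 + 4511.8 = 7385.1 kW

7385.1 kW


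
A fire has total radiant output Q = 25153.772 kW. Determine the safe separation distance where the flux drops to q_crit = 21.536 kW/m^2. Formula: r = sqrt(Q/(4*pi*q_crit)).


4*pi*q_crit = 270.63
Q/(4*pi*q_crit) = 92.945
r = sqrt(92.945) = 9.6408 m

9.6408 m


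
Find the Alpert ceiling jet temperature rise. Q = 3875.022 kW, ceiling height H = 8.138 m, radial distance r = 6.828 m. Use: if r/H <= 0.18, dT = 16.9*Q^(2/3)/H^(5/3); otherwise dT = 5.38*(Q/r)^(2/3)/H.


r/H = 6.828 / 8.138 = 0.83903
r/H > 0.18, so dT = 5.38*(Q/r)^(2/3)/H
Q/r = 567.52
(Q/r)^(2/3) = 68.547
dT = 5.38 * 68.547 / 8.138 = 45.316 K

45.316 K


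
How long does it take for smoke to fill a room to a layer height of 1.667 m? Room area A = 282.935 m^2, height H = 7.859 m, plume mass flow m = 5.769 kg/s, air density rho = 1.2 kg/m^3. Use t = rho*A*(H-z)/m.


H - z = 6.192 m
t = 1.2 * 282.935 * 6.192 / 5.769 = 364.42 s

364.42 s


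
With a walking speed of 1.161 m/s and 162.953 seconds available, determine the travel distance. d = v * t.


d = 1.161 * 162.953 = 189.19 m

189.19 m


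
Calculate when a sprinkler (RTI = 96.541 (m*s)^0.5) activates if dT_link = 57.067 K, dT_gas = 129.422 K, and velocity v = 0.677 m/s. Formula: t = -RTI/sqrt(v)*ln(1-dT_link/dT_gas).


dT_link/dT_gas = 0.44094
ln(1 - 0.44094) = -0.58149
t = -96.541 / sqrt(0.677) * -0.58149 = 68.228 s

68.228 s


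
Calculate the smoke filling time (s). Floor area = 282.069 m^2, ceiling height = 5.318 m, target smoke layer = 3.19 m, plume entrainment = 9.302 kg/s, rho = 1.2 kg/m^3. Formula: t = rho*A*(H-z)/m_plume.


H - z = 2.128 m
t = 1.2 * 282.069 * 2.128 / 9.302 = 77.434 s

77.434 s


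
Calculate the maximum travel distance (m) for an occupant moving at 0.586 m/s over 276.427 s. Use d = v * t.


d = 0.586 * 276.427 = 161.99 m

161.99 m


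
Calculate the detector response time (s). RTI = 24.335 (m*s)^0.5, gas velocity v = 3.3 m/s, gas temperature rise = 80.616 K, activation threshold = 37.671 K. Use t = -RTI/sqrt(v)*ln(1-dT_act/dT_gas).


dT_act/dT_gas = 0.46729
ln(1 - 0.46729) = -0.62978
t = -24.335 / sqrt(3.3) * -0.62978 = 8.4365 s

8.4365 s


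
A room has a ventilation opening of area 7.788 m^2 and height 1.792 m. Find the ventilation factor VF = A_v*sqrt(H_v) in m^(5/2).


sqrt(H_v) = 1.3387
VF = 7.788 * 1.3387 = 10.425 m^(5/2)

10.425 m^(5/2)


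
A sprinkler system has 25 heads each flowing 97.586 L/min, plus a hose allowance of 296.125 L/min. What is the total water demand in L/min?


Sprinkler demand = 25 * 97.586 = 2439.65 L/min
Total = 2439.65 + 296.125 = 2735.775 L/min

2735.775 L/min


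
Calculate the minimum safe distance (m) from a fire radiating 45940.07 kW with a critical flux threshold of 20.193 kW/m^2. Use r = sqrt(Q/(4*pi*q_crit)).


4*pi*q_crit = 253.75
Q/(4*pi*q_crit) = 181.04
r = sqrt(181.04) = 13.455 m

13.455 m


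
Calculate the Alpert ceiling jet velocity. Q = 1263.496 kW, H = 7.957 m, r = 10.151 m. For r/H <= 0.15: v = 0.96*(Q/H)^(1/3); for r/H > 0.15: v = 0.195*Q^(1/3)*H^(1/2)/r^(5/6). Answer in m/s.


r/H = 10.151 / 7.957 = 1.2757
r/H > 0.15, so v = 0.195*Q^(1/3)*H^(1/2)/r^(5/6)
Q^(1/3) = 10.811
H^(1/2) = 2.8208
r^(5/6) = 6.8985
v = 0.195 * 10.811 * 2.8208 / 6.8985 = 0.86201 m/s

0.86201 m/s


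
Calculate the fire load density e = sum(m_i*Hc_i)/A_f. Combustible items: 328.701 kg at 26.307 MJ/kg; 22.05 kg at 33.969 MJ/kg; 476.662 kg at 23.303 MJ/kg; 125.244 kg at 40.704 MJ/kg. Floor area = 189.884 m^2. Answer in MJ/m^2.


Total energy = 328.701*26.307 + 22.05*33.969 + 476.662*23.303 + 125.244*40.704
= 8647.137 + 749.0165 + 11107.65 + 5097.932
= 25601.74 MJ
e = 25601.74 / 189.884 = 134.83 MJ/m^2

134.83 MJ/m^2


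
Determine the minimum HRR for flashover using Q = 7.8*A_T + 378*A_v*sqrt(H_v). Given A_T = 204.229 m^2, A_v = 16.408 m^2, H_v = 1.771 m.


7.8*A_T = 1593.0
sqrt(H_v) = 1.3308
378*A_v*sqrt(H_v) = 8253.9
Q = 1593.0 + 8253.9 = 9846.8 kW

9846.8 kW


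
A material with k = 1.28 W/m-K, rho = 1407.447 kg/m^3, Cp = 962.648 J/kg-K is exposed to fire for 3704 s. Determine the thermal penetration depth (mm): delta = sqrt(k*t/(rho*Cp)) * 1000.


alpha = 1.28 / (1407.447 * 962.648) = 9.4474e-07 m^2/s
alpha * t = 0.0034993
delta = sqrt(0.0034993) * 1000 = 59.155 mm

59.155 mm


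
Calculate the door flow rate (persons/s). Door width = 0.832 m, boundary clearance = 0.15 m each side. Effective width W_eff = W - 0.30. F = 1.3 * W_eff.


W_eff = 0.832 - 0.30 = 0.532 m
F = 1.3 * 0.532 = 0.69160 persons/s

0.69160 persons/s


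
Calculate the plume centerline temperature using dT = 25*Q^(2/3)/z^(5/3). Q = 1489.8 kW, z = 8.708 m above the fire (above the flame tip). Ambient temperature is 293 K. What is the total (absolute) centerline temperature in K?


Q^(2/3) = 130.44
z^(5/3) = 36.858
dT = 25 * 130.44 / 36.858 = 88.477 K
T = 293 + 88.477 = 381.48 K

381.48 K


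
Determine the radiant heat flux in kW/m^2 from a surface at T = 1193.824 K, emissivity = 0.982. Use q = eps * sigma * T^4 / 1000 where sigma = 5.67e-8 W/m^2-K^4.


T^4 = 2.0312e+12
q = 0.982 * 5.67e-8 * 2.0312e+12 / 1000 = 113.10 kW/m^2

113.10 kW/m^2


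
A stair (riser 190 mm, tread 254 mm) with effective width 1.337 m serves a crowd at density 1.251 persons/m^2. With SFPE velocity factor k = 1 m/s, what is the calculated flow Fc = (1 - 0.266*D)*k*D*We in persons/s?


1 - 0.266*D = 1 - 0.266*1.251 = 0.66723
Fs = 0.66723 * 1 * 1.251 = 0.83471 persons/(s*m)
Fc = 0.83471 * 1.337 = 1.1160 persons/s

1.1160 persons/s


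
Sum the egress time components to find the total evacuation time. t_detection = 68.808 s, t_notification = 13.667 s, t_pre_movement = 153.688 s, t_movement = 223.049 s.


Total = 68.808 + 13.667 + 153.688 + 223.049 = 459.212 s

459.212 s


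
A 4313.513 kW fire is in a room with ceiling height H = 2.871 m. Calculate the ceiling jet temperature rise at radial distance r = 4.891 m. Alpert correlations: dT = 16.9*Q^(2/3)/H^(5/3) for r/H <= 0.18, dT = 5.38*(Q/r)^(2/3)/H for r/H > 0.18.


r/H = 4.891 / 2.871 = 1.7036
r/H > 0.18, so dT = 5.38*(Q/r)^(2/3)/H
Q/r = 881.93
(Q/r)^(2/3) = 91.965
dT = 5.38 * 91.965 / 2.871 = 172.33 K

172.33 K


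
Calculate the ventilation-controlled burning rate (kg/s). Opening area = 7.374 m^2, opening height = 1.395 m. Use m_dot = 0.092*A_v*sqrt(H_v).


sqrt(H_v) = 1.1811
m_dot = 0.092 * 7.374 * 1.1811 = 0.80127 kg/s

0.80127 kg/s


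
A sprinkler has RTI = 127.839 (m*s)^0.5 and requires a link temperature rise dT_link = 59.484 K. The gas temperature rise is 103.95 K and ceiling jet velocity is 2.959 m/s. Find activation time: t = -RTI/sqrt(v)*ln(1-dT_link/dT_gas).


dT_link/dT_gas = 0.57224
ln(1 - 0.57224) = -0.84919
t = -127.839 / sqrt(2.959) * -0.84919 = 63.109 s

63.109 s


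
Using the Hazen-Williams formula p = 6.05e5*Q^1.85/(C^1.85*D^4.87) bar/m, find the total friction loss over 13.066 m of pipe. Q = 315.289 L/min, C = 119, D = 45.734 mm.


Q^1.85 = 41938
C^1.85 = 6914.5
D^4.87 = 1.2172e+08
p/m = 0.030147 bar/m
p_total = 0.030147 * 13.066 = 0.39390 bar

0.39390 bar


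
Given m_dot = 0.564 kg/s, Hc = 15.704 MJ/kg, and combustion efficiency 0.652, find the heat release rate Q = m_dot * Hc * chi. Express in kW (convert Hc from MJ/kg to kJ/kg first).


Hc = 15.704 MJ/kg = 15.704 * 1000 kJ/kg = 15704 kJ/kg
Q = 0.564 kg/s * 15704 kJ/kg * 0.652 = 5774.8 kW

5774.8 kW


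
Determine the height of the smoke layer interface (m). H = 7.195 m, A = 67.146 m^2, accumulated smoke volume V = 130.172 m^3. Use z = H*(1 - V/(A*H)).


V/(A*H) = 0.26944
1 - 0.26944 = 0.73056
z = 7.195 * 0.73056 = 5.2564 m

5.2564 m


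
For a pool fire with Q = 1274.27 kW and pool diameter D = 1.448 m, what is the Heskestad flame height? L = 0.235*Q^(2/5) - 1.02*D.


Q^(2/5) = 17.462
0.235 * Q^(2/5) = 4.1037
1.02 * D = 1.4770
L = 2.6267 m

2.6267 m


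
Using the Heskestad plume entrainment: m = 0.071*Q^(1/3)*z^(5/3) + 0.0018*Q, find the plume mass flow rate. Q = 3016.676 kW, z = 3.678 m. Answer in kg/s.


Q^(1/3) = 14.449
z^(5/3) = 8.7637
First term = 0.071 * 14.449 * 8.7637 = 8.9906
Second term = 0.0018 * 3016.676 = 5.4300
m = 14.421 kg/s

14.421 kg/s


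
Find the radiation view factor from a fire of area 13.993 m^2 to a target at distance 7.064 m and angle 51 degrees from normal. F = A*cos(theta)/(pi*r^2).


cos(51 deg) = 0.62932
pi*r^2 = 156.77
F = 13.993 * 0.62932 / 156.77 = 0.056173

0.056173


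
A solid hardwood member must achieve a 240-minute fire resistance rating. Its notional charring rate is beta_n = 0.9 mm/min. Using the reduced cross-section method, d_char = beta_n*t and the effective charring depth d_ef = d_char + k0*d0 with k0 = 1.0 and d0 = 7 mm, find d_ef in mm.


d_char = 0.9 * 240 = 216 mm
d_ef = 216 + 1.0*7 = 223 mm

223 mm


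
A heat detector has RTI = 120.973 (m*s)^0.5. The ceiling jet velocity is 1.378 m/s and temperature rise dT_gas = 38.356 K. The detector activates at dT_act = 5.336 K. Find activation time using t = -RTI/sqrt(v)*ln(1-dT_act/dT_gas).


dT_act/dT_gas = 0.13912
ln(1 - 0.13912) = -0.14980
t = -120.973 / sqrt(1.378) * -0.14980 = 15.437 s

15.437 s


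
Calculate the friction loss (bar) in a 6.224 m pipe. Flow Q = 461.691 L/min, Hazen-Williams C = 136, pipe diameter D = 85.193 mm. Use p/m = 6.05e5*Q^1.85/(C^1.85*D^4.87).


Q^1.85 = 84928
C^1.85 = 8852.1
D^4.87 = 2.5181e+09
p/m = 0.0023051 bar/m
p_total = 0.0023051 * 6.224 = 0.014347 bar

0.014347 bar


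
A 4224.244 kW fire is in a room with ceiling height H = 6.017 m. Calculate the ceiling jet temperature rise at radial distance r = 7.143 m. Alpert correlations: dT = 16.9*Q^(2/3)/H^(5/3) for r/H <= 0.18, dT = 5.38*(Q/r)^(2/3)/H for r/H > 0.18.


r/H = 7.143 / 6.017 = 1.1871
r/H > 0.18, so dT = 5.38*(Q/r)^(2/3)/H
Q/r = 591.38
(Q/r)^(2/3) = 70.455
dT = 5.38 * 70.455 / 6.017 = 62.996 K

62.996 K


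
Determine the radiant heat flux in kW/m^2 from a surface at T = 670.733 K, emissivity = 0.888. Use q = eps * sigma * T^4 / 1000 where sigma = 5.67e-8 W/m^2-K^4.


T^4 = 2.0239e+11
q = 0.888 * 5.67e-8 * 2.0239e+11 / 1000 = 10.190 kW/m^2

10.190 kW/m^2


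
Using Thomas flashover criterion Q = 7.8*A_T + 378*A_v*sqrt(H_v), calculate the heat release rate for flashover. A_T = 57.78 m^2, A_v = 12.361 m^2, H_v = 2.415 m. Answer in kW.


7.8*A_T = 450.684
sqrt(H_v) = 1.5540
378*A_v*sqrt(H_v) = 7261.1
Q = 450.684 + 7261.1 = 7711.8 kW

7711.8 kW


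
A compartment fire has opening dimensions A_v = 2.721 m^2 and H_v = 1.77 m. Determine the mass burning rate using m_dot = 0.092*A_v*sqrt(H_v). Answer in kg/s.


sqrt(H_v) = 1.3304
m_dot = 0.092 * 2.721 * 1.3304 = 0.33305 kg/s

0.33305 kg/s


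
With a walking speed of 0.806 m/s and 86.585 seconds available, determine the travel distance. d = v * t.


d = 0.806 * 86.585 = 69.788 m

69.788 m


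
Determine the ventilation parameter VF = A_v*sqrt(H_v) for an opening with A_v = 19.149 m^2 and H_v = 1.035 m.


sqrt(H_v) = 1.0173
VF = 19.149 * 1.0173 = 19.481 m^(5/2)

19.481 m^(5/2)


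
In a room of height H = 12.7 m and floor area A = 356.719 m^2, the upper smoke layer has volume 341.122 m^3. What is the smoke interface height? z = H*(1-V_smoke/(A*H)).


V/(A*H) = 0.075297
1 - 0.075297 = 0.92470
z = 12.7 * 0.92470 = 11.744 m

11.744 m


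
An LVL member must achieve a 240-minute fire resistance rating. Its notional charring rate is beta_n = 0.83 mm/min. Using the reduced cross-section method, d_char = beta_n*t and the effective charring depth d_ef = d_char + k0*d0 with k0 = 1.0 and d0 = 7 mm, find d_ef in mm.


d_char = 0.83 * 240 = 199.2 mm
d_ef = 199.2 + 1.0*7 = 206.2 mm

206.2 mm


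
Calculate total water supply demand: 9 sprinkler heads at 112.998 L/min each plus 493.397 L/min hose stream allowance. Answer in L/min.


Sprinkler demand = 9 * 112.998 = 1016.982 L/min
Total = 1016.982 + 493.397 = 1510.379 L/min

1510.379 L/min


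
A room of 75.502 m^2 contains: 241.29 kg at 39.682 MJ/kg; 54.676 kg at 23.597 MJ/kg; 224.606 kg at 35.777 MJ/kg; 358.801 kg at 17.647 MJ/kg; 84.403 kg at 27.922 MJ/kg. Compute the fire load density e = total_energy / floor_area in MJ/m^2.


Total energy = 241.29*39.682 + 54.676*23.597 + 224.606*35.777 + 358.801*17.647 + 84.403*27.922
= 9574.870 + 1290.190 + 8035.729 + 6331.761 + 2356.701
= 27589.25 MJ
e = 27589.25 / 75.502 = 365.41 MJ/m^2

365.41 MJ/m^2


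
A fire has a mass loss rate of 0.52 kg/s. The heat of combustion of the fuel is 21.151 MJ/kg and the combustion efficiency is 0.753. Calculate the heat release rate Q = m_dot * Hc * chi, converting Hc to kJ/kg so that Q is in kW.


Hc = 21.151 MJ/kg = 21.151 * 1000 kJ/kg = 21151 kJ/kg
Q = 0.52 kg/s * 21151 kJ/kg * 0.753 = 8281.9 kW

8281.9 kW


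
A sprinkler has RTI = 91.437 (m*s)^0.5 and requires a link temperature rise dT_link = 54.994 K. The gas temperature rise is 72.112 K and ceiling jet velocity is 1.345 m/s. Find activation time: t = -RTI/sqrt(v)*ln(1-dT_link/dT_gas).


dT_link/dT_gas = 0.76262
ln(1 - 0.76262) = -1.4381
t = -91.437 / sqrt(1.345) * -1.4381 = 113.38 s

113.38 s


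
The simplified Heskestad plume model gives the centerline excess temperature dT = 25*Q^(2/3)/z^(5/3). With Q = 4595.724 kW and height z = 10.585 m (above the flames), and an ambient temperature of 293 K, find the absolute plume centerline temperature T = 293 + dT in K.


Q^(2/3) = 276.42
z^(5/3) = 51.029
dT = 25 * 276.42 / 51.029 = 135.42 K
T = 293 + 135.42 = 428.42 K

428.42 K


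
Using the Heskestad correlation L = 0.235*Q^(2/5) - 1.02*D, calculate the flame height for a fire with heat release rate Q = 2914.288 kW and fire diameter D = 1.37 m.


Q^(2/5) = 24.312
0.235 * Q^(2/5) = 5.7132
1.02 * D = 1.3974
L = 4.3158 m

4.3158 m


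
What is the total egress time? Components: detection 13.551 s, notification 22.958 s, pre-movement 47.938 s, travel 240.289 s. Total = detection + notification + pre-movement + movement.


Total = 13.551 + 22.958 + 47.938 + 240.289 = 324.736 s

324.736 s


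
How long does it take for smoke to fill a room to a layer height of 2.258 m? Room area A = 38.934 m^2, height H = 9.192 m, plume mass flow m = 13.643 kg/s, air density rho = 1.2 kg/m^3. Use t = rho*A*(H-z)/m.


H - z = 6.934 m
t = 1.2 * 38.934 * 6.934 / 13.643 = 23.746 s

23.746 s


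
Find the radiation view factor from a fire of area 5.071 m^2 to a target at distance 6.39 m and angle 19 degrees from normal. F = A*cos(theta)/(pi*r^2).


cos(19 deg) = 0.94552
pi*r^2 = 128.28
F = 5.071 * 0.94552 / 128.28 = 0.037378

0.037378


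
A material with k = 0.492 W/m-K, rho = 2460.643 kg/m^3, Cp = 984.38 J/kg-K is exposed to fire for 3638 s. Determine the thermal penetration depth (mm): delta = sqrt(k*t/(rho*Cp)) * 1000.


alpha = 0.492 / (2460.643 * 984.38) = 2.0312e-07 m^2/s
alpha * t = 0.00073895
delta = sqrt(0.00073895) * 1000 = 27.184 mm

27.184 mm


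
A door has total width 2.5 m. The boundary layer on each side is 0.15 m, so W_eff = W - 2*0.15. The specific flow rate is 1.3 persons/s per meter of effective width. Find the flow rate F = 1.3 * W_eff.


W_eff = 2.5 - 0.30 = 2.2 m
F = 1.3 * 2.2 = 2.86 persons/s

2.86 persons/s


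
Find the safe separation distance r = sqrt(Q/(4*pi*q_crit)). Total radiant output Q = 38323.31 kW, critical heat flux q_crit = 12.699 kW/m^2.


4*pi*q_crit = 159.58
Q/(4*pi*q_crit) = 240.15
r = sqrt(240.15) = 15.497 m

15.497 m


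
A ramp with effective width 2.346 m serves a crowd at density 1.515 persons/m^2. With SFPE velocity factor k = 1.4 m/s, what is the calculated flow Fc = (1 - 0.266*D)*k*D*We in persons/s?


1 - 0.266*D = 1 - 0.266*1.515 = 0.59701
Fs = 0.59701 * 1.4 * 1.515 = 1.2663 persons/(s*m)
Fc = 1.2663 * 2.346 = 2.9706 persons/s

2.9706 persons/s


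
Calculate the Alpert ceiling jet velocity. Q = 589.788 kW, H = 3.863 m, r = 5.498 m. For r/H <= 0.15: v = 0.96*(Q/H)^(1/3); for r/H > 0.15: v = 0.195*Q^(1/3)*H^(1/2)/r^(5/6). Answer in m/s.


r/H = 5.498 / 3.863 = 1.4232
r/H > 0.15, so v = 0.195*Q^(1/3)*H^(1/2)/r^(5/6)
Q^(1/3) = 8.3862
H^(1/2) = 1.9655
r^(5/6) = 4.1384
v = 0.195 * 8.3862 * 1.9655 / 4.1384 = 0.77665 m/s

0.77665 m/s


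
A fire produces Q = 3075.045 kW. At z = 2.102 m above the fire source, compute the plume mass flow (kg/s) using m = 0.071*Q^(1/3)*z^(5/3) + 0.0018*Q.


Q^(1/3) = 14.542
z^(5/3) = 3.4492
First term = 0.071 * 14.542 * 3.4492 = 3.5612
Second term = 0.0018 * 3075.045 = 5.5351
m = 9.0963 kg/s

9.0963 kg/s


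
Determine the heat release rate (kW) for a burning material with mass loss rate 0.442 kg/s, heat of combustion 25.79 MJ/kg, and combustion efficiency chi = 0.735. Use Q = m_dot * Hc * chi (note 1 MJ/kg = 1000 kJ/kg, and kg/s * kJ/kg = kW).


Hc = 25.79 MJ/kg = 25.79 * 1000 kJ/kg = 25790 kJ/kg
Q = 0.442 kg/s * 25790 kJ/kg * 0.735 = 8378.4 kW

8378.4 kW


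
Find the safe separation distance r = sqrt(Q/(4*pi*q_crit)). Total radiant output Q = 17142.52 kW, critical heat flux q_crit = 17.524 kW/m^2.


4*pi*q_crit = 220.21
Q/(4*pi*q_crit) = 77.845
r = sqrt(77.845) = 8.8230 m

8.8230 m


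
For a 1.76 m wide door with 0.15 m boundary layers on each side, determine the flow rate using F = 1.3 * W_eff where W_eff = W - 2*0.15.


W_eff = 1.76 - 0.30 = 1.46 m
F = 1.3 * 1.46 = 1.898 persons/s

1.898 persons/s


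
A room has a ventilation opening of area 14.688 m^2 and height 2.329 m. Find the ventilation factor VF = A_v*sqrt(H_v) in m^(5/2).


sqrt(H_v) = 1.5261
VF = 14.688 * 1.5261 = 22.415 m^(5/2)

22.415 m^(5/2)


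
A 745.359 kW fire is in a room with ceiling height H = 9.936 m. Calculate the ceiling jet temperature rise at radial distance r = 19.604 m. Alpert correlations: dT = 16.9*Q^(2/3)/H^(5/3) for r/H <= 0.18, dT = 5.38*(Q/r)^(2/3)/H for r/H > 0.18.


r/H = 19.604 / 9.936 = 1.9730
r/H > 0.18, so dT = 5.38*(Q/r)^(2/3)/H
Q/r = 38.021
(Q/r)^(2/3) = 11.307
dT = 5.38 * 11.307 / 9.936 = 6.1223 K

6.1223 K


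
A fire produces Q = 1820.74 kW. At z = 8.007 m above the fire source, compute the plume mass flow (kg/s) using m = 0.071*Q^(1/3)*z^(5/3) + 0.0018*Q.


Q^(1/3) = 12.211
z^(5/3) = 32.047
First term = 0.071 * 12.211 * 32.047 = 27.784
Second term = 0.0018 * 1820.74 = 3.2773
m = 31.061 kg/s

31.061 kg/s


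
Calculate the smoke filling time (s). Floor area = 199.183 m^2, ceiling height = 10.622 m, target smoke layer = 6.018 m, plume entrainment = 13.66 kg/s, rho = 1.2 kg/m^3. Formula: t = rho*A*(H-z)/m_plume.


H - z = 4.604 m
t = 1.2 * 199.183 * 4.604 / 13.66 = 80.560 s

80.560 s


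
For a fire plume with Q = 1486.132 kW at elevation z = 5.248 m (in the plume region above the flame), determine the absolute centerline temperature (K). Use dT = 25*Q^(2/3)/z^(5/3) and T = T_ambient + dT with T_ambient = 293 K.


Q^(2/3) = 130.23
z^(5/3) = 15.849
dT = 25 * 130.23 / 15.849 = 205.43 K
T = 293 + 205.43 = 498.43 K

498.43 K


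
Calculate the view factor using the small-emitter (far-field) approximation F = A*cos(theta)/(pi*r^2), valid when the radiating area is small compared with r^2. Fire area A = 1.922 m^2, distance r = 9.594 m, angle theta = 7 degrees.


cos(7 deg) = 0.99255
pi*r^2 = 289.17
F = 1.922 * 0.99255 / 289.17 = 0.0065971

0.0065971


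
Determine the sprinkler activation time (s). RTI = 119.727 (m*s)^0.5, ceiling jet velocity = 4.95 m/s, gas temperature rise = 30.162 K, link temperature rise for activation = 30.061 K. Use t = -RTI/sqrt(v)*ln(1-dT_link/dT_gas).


dT_link/dT_gas = 0.99665
ln(1 - 0.99665) = -5.6992
t = -119.727 / sqrt(4.95) * -5.6992 = 306.69 s

306.69 s


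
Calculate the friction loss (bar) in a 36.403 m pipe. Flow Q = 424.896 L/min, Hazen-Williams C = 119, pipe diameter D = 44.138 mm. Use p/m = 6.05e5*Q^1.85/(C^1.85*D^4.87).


Q^1.85 = 72832
C^1.85 = 6914.5
D^4.87 = 1.0239e+08
p/m = 0.062241 bar/m
p_total = 0.062241 * 36.403 = 2.2658 bar

2.2658 bar


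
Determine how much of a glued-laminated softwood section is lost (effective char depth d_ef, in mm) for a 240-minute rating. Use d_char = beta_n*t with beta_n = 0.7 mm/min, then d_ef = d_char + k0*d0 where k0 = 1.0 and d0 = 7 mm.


d_char = 0.7 * 240 = 168 mm
d_ef = 168 + 1.0*7 = 175 mm

175 mm


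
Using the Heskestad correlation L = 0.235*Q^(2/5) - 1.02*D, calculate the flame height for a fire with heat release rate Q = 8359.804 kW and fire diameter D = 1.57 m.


Q^(2/5) = 37.058
0.235 * Q^(2/5) = 8.7086
1.02 * D = 1.6014
L = 7.1072 m

7.1072 m


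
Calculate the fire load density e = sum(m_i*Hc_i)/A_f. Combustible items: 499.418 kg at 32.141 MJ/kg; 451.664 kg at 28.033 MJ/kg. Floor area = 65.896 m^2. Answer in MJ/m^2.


Total energy = 499.418*32.141 + 451.664*28.033
= 16051.79 + 12661.50
= 28713.29 MJ
e = 28713.29 / 65.896 = 435.74 MJ/m^2

435.74 MJ/m^2


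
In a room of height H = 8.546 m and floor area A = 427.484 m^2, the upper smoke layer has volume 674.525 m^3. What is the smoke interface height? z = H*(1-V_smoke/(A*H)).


V/(A*H) = 0.18464
1 - 0.18464 = 0.81536
z = 8.546 * 0.81536 = 6.9681 m

6.9681 m


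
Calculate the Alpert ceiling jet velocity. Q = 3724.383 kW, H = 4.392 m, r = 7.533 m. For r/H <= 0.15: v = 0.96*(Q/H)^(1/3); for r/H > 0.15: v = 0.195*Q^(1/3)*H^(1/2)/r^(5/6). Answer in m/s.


r/H = 7.533 / 4.392 = 1.7152
r/H > 0.15, so v = 0.195*Q^(1/3)*H^(1/2)/r^(5/6)
Q^(1/3) = 15.501
H^(1/2) = 2.0957
r^(5/6) = 5.3803
v = 0.195 * 15.501 * 2.0957 / 5.3803 = 1.1774 m/s

1.1774 m/s


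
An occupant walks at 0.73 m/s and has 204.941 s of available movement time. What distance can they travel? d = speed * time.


d = 0.73 * 204.941 = 149.61 m

149.61 m


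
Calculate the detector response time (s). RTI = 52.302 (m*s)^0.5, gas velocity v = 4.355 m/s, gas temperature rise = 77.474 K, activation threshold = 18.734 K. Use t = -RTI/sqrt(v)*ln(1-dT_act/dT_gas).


dT_act/dT_gas = 0.24181
ln(1 - 0.24181) = -0.27682
t = -52.302 / sqrt(4.355) * -0.27682 = 6.9378 s

6.9378 s


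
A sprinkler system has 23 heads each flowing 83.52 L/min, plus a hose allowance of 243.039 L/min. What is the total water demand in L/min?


Sprinkler demand = 23 * 83.52 = 1920.96 L/min
Total = 1920.96 + 243.039 = 2163.999 L/min

2163.999 L/min


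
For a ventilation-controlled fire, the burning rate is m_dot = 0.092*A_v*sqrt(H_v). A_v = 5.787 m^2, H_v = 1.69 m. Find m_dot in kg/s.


sqrt(H_v) = 1.3
m_dot = 0.092 * 5.787 * 1.3 = 0.69213 kg/s

0.69213 kg/s


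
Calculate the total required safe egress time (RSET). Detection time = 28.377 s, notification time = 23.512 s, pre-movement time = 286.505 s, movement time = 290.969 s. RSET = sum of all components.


Total = 28.377 + 23.512 + 286.505 + 290.969 = 629.363 s

629.363 s


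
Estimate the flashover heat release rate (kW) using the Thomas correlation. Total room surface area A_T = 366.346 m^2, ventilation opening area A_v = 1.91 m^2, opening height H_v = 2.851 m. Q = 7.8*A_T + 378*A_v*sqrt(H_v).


7.8*A_T = 2857.5
sqrt(H_v) = 1.6885
378*A_v*sqrt(H_v) = 1219.1
Q = 2857.5 + 1219.1 = 4076.6 kW

4076.6 kW


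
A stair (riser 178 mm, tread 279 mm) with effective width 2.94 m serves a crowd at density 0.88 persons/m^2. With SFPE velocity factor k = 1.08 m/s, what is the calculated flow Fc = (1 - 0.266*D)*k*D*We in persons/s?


1 - 0.266*D = 1 - 0.266*0.88 = 0.76592
Fs = 0.76592 * 1.08 * 0.88 = 0.72793 persons/(s*m)
Fc = 0.72793 * 2.94 = 2.1401 persons/s

2.1401 persons/s


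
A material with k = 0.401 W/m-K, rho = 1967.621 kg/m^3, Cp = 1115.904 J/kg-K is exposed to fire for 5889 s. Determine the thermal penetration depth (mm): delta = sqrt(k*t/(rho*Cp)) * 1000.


alpha = 0.401 / (1967.621 * 1115.904) = 1.8263e-07 m^2/s
alpha * t = 0.0010755
delta = sqrt(0.0010755) * 1000 = 32.795 mm

32.795 mm


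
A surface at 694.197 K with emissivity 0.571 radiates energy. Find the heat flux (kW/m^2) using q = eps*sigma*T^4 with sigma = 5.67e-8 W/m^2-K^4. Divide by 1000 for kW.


T^4 = 2.3224e+11
q = 0.571 * 5.67e-8 * 2.3224e+11 / 1000 = 7.5188 kW/m^2

7.5188 kW/m^2


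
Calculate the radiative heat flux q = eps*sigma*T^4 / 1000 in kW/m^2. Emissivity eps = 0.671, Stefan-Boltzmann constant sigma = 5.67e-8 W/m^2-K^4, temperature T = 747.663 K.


T^4 = 3.1248e+11
q = 0.671 * 5.67e-8 * 3.1248e+11 / 1000 = 11.889 kW/m^2

11.889 kW/m^2


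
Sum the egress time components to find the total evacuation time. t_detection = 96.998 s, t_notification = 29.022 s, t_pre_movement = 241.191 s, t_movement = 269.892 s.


Total = 96.998 + 29.022 + 241.191 + 269.892 = 637.103 s

637.103 s


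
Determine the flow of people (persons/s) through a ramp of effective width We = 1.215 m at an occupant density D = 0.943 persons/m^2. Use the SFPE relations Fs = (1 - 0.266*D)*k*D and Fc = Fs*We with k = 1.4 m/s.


1 - 0.266*D = 1 - 0.266*0.943 = 0.74916
Fs = 0.74916 * 1.4 * 0.943 = 0.98904 persons/(s*m)
Fc = 0.98904 * 1.215 = 1.2017 persons/s

1.2017 persons/s


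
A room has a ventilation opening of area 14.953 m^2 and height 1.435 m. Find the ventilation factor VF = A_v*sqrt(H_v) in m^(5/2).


sqrt(H_v) = 1.1979
VF = 14.953 * 1.1979 = 17.912 m^(5/2)

17.912 m^(5/2)


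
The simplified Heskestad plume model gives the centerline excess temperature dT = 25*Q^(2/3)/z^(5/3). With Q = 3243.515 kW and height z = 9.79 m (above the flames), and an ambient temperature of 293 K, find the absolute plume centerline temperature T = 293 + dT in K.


Q^(2/3) = 219.12
z^(5/3) = 44.803
dT = 25 * 219.12 / 44.803 = 122.27 K
T = 293 + 122.27 = 415.27 K

415.27 K


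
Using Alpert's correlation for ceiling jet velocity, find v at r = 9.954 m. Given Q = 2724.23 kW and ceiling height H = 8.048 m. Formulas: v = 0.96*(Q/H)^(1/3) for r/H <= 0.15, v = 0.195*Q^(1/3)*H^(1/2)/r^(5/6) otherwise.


r/H = 9.954 / 8.048 = 1.2368
r/H > 0.15, so v = 0.195*Q^(1/3)*H^(1/2)/r^(5/6)
Q^(1/3) = 13.966
H^(1/2) = 2.8369
r^(5/6) = 6.7868
v = 0.195 * 13.966 * 2.8369 / 6.7868 = 1.1384 m/s

1.1384 m/s


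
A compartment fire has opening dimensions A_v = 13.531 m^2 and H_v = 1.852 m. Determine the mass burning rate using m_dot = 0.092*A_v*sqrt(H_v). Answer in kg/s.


sqrt(H_v) = 1.3609
m_dot = 0.092 * 13.531 * 1.3609 = 1.6941 kg/s

1.6941 kg/s


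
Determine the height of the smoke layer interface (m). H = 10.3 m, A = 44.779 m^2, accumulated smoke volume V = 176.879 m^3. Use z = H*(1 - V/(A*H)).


V/(A*H) = 0.38350
1 - 0.38350 = 0.61650
z = 10.3 * 0.61650 = 6.3500 m

6.3500 m


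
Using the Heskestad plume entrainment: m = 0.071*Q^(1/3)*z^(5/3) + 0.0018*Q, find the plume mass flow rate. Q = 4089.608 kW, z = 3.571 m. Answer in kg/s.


Q^(1/3) = 15.992
z^(5/3) = 8.3429
First term = 0.071 * 15.992 * 8.3429 = 9.4726
Second term = 0.0018 * 4089.608 = 7.3613
m = 16.834 kg/s

16.834 kg/s


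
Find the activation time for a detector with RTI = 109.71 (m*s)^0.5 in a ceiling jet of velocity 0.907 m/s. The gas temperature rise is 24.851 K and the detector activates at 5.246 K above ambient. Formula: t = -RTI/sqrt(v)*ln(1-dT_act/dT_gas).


dT_act/dT_gas = 0.21110
ln(1 - 0.21110) = -0.23711
t = -109.71 / sqrt(0.907) * -0.23711 = 27.315 s

27.315 s


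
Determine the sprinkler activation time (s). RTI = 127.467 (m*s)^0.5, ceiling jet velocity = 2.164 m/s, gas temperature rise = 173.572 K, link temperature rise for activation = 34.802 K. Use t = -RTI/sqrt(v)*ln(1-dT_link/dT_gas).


dT_link/dT_gas = 0.20050
ln(1 - 0.20050) = -0.22377
t = -127.467 / sqrt(2.164) * -0.22377 = 19.390 s

19.390 s


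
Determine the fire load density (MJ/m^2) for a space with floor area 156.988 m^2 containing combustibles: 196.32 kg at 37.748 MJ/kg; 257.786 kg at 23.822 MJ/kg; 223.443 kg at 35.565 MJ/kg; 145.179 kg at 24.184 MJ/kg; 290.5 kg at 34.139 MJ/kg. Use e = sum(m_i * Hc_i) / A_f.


Total energy = 196.32*37.748 + 257.786*23.822 + 223.443*35.565 + 145.179*24.184 + 290.5*34.139
= 7410.687 + 6140.978 + 7946.750 + 3511.009 + 9917.380
= 34926.80 MJ
e = 34926.80 / 156.988 = 222.48 MJ/m^2

222.48 MJ/m^2


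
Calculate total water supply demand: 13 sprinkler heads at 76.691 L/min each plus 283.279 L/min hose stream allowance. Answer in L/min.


Sprinkler demand = 13 * 76.691 = 996.983 L/min
Total = 996.983 + 283.279 = 1280.262 L/min

1280.262 L/min


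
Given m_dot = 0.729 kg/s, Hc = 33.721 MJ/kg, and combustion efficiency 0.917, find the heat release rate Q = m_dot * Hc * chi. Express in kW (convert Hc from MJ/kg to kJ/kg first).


Hc = 33.721 MJ/kg = 33.721 * 1000 kJ/kg = 33721 kJ/kg
Q = 0.729 kg/s * 33721 kJ/kg * 0.917 = 22542 kW

22542 kW


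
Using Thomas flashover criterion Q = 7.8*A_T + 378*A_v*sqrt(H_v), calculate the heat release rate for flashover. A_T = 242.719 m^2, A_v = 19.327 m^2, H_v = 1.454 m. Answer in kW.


7.8*A_T = 1893.2
sqrt(H_v) = 1.2058
378*A_v*sqrt(H_v) = 8809.2
Q = 1893.2 + 8809.2 = 10702 kW

10702 kW


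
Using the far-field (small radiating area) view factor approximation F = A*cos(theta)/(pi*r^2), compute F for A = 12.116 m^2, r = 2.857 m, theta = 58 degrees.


cos(58 deg) = 0.52992
pi*r^2 = 25.643
F = 12.116 * 0.52992 / 25.643 = 0.25038

0.25038


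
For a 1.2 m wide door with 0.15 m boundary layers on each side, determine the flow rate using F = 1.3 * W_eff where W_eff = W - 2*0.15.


W_eff = 1.2 - 0.30 = 0.9 m
F = 1.3 * 0.9 = 1.17 persons/s

1.17 persons/s


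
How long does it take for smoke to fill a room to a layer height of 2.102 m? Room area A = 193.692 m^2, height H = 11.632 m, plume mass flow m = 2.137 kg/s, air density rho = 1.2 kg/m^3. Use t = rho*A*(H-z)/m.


H - z = 9.53 m
t = 1.2 * 193.692 * 9.53 / 2.137 = 1036.5 s

1036.5 s


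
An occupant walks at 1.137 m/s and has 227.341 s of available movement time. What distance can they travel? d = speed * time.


d = 1.137 * 227.341 = 258.49 m

258.49 m


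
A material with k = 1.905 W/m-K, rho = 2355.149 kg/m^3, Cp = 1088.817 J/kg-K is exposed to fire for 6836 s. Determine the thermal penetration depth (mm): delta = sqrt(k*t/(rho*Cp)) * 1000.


alpha = 1.905 / (2355.149 * 1088.817) = 7.4289e-07 m^2/s
alpha * t = 0.0050784
delta = sqrt(0.0050784) * 1000 = 71.263 mm

71.263 mm


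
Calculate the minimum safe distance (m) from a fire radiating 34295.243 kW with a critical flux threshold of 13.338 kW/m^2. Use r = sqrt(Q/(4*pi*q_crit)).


4*pi*q_crit = 167.61
Q/(4*pi*q_crit) = 204.61
r = sqrt(204.61) = 14.304 m

14.304 m


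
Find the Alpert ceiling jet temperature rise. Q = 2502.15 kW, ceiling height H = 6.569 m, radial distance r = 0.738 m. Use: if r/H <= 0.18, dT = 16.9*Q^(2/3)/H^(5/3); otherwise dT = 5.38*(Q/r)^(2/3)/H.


r/H = 0.738 / 6.569 = 0.11235
r/H <= 0.18, so dT = 16.9*Q^(2/3)/H^(5/3)
Q^(2/3) = 184.31
H^(5/3) = 23.041
dT = 16.9 * 184.31 / 23.041 = 135.19 K

135.19 K


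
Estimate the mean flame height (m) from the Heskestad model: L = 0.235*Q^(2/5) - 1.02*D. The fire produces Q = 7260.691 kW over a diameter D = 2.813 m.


Q^(2/5) = 35.026
0.235 * Q^(2/5) = 8.2311
1.02 * D = 2.8693
L = 5.3619 m

5.3619 m


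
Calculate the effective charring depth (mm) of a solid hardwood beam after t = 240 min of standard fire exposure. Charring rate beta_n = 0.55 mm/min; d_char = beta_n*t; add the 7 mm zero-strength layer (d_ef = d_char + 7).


d_char = 0.55 * 240 = 132 mm
d_ef = 132 + 1.0*7 = 139 mm

139 mm


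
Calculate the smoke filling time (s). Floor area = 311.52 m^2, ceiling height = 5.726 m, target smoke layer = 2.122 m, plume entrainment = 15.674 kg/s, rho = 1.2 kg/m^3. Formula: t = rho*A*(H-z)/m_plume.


H - z = 3.604 m
t = 1.2 * 311.52 * 3.604 / 15.674 = 85.955 s

85.955 s


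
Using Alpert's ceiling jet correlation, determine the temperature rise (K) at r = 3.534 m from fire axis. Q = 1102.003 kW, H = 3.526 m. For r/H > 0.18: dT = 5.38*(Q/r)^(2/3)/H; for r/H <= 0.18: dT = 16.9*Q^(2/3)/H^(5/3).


r/H = 3.534 / 3.526 = 1.0023
r/H > 0.18, so dT = 5.38*(Q/r)^(2/3)/H
Q/r = 311.83
(Q/r)^(2/3) = 45.984
dT = 5.38 * 45.984 / 3.526 = 70.163 K

70.163 K


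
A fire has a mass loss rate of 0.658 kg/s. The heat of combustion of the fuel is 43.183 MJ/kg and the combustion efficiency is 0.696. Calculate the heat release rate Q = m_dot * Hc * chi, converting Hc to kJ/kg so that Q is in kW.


Hc = 43.183 MJ/kg = 43.183 * 1000 kJ/kg = 43183 kJ/kg
Q = 0.658 kg/s * 43183 kJ/kg * 0.696 = 19776 kW

19776 kW


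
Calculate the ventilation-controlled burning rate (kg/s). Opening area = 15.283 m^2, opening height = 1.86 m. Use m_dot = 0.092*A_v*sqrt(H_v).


sqrt(H_v) = 1.3638
m_dot = 0.092 * 15.283 * 1.3638 = 1.9176 kg/s

1.9176 kg/s


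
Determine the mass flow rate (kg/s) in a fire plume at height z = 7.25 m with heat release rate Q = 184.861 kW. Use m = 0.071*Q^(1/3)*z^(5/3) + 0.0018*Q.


Q^(1/3) = 5.6966
z^(5/3) = 27.158
First term = 0.071 * 5.6966 * 27.158 = 10.984
Second term = 0.0018 * 184.861 = 0.33275
m = 11.317 kg/s

11.317 kg/s


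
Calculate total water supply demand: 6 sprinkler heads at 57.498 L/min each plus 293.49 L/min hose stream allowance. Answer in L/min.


Sprinkler demand = 6 * 57.498 = 344.988 L/min
Total = 344.988 + 293.49 = 638.478 L/min

638.478 L/min


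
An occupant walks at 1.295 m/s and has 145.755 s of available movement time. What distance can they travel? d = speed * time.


d = 1.295 * 145.755 = 188.75 m

188.75 m


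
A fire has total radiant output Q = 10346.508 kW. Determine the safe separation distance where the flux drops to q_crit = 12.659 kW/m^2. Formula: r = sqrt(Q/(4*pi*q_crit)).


4*pi*q_crit = 159.08
Q/(4*pi*q_crit) = 65.041
r = sqrt(65.041) = 8.0648 m

8.0648 m


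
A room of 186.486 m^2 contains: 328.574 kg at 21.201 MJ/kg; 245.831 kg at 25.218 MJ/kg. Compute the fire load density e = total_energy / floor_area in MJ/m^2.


Total energy = 328.574*21.201 + 245.831*25.218
= 6966.097 + 6199.366
= 13165.46 MJ
e = 13165.46 / 186.486 = 70.598 MJ/m^2

70.598 MJ/m^2
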